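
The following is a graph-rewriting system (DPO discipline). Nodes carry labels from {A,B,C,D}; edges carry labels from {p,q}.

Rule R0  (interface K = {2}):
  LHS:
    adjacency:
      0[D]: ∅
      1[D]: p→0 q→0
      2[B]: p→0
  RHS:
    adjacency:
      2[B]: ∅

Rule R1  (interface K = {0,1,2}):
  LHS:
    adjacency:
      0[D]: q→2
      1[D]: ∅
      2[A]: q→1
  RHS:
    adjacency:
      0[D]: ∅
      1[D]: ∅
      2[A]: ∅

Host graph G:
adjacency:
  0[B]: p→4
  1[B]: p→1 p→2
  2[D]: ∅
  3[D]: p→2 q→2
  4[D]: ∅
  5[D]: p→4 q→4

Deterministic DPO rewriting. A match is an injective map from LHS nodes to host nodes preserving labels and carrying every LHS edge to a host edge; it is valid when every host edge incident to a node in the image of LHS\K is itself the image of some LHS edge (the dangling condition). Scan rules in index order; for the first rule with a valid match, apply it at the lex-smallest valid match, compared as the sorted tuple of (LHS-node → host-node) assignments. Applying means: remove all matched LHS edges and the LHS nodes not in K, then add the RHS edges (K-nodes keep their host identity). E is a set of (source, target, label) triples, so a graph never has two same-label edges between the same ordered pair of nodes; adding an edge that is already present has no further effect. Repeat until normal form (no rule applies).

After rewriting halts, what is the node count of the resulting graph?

start.  V:6 E:7  edges: 0-p->4 1-p->1 1-p->2 3-p->2 3-q->2 5-p->4 5-q->4
1. fire R0 via {0↦2, 1↦3, 2↦1}  →  V:4 E:4  edges: 0-p->4 1-p->1 5-p->4 5-q->4
2. fire R0 via {0↦4, 1↦5, 2↦0}  →  V:2 E:1  edges: 1-p->1
normal form: no rule applies after step 2
NF nodes: {0:B, 1:B}

Answer: 2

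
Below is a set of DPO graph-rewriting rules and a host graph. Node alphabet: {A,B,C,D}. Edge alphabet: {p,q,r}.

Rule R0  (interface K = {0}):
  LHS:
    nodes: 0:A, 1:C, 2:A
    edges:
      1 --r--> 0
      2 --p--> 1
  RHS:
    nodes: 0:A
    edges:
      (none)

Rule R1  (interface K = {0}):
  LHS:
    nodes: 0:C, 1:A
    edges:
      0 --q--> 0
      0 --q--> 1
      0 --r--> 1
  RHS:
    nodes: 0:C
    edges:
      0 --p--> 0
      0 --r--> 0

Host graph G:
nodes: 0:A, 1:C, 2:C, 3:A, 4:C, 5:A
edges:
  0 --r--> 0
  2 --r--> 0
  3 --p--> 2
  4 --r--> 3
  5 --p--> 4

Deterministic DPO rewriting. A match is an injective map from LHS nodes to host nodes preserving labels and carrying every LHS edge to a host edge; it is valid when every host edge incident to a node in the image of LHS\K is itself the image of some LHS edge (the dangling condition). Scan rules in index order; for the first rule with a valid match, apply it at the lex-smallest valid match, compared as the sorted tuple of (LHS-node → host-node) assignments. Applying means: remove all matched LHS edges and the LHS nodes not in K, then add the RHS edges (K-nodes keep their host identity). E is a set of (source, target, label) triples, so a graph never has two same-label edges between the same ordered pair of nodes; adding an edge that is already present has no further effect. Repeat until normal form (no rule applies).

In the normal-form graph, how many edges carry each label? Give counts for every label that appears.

[0] host  ⇒  6 nodes, 5 edges  {0-r->0 2-r->0 3-p->2 4-r->3 5-p->4}
[1] R0 @ {0↦3, 1↦4, 2↦5}  ⇒  4 nodes, 3 edges  {0-r->0 2-r->0 3-p->2}
[2] R0 @ {0↦0, 1↦2, 2↦3}  ⇒  2 nodes, 1 edges  {0-r->0}
halt: no rule applies after step 2
NF edges: [(0, 0, 'r')]

Answer: r:1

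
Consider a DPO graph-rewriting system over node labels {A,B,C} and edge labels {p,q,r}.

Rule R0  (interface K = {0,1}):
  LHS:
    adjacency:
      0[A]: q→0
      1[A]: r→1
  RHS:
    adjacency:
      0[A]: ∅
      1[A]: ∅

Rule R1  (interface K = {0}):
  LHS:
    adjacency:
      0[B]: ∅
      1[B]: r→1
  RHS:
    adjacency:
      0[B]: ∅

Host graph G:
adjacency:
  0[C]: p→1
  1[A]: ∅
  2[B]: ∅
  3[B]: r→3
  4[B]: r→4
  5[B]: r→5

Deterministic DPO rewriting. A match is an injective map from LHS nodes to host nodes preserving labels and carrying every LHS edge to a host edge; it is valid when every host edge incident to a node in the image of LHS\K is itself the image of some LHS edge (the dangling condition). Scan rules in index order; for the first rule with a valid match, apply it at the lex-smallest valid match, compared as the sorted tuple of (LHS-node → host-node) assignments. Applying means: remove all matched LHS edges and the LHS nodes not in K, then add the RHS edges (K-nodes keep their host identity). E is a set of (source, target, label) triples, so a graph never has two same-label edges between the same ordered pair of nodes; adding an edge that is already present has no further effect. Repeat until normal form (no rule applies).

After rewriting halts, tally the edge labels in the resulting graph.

Answer: p:1

Derivation:
[0] host  ⇒  6 nodes, 4 edges  {0-p->1 3-r->3 4-r->4 5-r->5}
[1] R1 @ {0↦2, 1↦3}  ⇒  5 nodes, 3 edges  {0-p->1 4-r->4 5-r->5}
[2] R1 @ {0↦2, 1↦4}  ⇒  4 nodes, 2 edges  {0-p->1 5-r->5}
[3] R1 @ {0↦2, 1↦5}  ⇒  3 nodes, 1 edges  {0-p->1}
final graph: no rule applies after step 3
NF edges: [(0, 1, 'p')]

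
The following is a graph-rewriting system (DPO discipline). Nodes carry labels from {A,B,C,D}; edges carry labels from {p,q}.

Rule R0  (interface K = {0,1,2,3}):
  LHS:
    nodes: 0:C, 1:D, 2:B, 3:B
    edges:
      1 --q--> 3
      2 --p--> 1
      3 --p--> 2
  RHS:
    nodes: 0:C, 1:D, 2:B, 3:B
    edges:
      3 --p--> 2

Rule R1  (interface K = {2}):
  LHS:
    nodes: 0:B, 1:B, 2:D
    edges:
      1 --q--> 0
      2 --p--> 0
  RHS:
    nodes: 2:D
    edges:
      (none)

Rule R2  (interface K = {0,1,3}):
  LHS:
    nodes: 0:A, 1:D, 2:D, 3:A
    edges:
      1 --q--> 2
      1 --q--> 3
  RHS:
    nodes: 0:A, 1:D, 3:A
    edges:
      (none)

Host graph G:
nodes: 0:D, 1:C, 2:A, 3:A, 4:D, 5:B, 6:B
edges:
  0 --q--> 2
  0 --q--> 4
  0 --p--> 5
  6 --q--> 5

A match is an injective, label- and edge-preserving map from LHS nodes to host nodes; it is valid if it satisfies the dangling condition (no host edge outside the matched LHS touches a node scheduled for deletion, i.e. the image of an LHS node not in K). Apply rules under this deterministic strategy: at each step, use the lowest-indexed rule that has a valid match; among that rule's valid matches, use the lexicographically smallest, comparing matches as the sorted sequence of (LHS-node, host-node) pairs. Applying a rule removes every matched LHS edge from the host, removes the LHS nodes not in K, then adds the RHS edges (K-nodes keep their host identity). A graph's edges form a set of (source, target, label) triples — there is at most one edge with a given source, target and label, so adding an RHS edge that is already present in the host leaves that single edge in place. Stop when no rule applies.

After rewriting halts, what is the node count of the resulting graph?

Answer: 4

Rewrite trace:
start.  V:7 E:4  edges: 0-q->2 0-q->4 0-p->5 6-q->5
1. fire R1 via {0↦5, 1↦6, 2↦0}  →  V:5 E:2  edges: 0-q->2 0-q->4
2. fire R2 via {0↦3, 1↦0, 2↦4, 3↦2}  →  V:4 E:0  edges: ∅
halt: no rule applies after step 2
NF nodes: {0:D, 1:C, 2:A, 3:A}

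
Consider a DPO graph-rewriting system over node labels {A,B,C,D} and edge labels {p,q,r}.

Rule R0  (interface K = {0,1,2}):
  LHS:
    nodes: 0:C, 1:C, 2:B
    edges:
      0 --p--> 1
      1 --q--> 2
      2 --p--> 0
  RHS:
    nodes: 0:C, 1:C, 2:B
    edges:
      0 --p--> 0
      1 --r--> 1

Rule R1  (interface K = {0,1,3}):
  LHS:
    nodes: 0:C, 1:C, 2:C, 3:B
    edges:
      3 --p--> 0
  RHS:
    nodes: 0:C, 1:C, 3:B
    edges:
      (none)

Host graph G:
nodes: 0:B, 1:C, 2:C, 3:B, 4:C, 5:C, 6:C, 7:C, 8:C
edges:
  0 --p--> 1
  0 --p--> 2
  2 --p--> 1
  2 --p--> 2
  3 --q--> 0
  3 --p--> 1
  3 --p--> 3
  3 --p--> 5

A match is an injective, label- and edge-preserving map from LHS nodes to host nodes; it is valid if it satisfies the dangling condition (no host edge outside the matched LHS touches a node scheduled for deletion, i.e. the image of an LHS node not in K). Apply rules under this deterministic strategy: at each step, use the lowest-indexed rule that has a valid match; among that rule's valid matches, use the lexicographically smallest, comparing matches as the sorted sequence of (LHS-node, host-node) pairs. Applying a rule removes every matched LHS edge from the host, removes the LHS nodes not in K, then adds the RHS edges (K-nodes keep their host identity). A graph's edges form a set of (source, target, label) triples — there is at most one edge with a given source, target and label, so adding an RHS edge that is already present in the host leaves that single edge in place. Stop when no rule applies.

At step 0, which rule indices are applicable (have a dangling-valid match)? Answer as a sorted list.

Answer: [R1]

Derivation:
R0: no valid match — LHS pattern not found
R1: 80 valid matches — {0↦1, 1↦2, 2↦4, 3↦0}, {0↦1, 1↦2, 2↦4, 3↦3}, {0↦1, 1↦2, 2↦6, 3↦0} (+77 more)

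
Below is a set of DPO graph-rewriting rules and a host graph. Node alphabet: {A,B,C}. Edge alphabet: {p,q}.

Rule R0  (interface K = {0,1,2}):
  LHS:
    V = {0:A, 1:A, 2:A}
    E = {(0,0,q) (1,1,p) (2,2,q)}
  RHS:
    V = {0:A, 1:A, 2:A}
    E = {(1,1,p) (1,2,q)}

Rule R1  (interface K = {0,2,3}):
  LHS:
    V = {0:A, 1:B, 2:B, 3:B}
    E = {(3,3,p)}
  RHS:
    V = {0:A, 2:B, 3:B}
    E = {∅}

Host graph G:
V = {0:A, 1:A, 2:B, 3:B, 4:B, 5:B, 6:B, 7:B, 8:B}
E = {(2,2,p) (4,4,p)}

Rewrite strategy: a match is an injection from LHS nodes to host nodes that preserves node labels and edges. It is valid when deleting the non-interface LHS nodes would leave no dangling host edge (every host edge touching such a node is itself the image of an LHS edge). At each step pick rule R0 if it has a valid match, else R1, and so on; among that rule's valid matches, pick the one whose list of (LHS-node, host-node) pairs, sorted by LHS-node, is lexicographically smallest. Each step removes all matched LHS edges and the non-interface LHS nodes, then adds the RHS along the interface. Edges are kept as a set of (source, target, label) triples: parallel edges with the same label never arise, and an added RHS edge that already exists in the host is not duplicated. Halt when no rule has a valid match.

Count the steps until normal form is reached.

[0] host  ⇒  9 nodes, 2 edges  {2-p->2 4-p->4}
[1] R1 @ {0↦0, 1↦3, 2↦2, 3↦4}  ⇒  8 nodes, 1 edges  {2-p->2}
[2] R1 @ {0↦0, 1↦4, 2↦5, 3↦2}  ⇒  7 nodes, 0 edges  {∅}
final graph: no rule applies after step 2

Answer: 2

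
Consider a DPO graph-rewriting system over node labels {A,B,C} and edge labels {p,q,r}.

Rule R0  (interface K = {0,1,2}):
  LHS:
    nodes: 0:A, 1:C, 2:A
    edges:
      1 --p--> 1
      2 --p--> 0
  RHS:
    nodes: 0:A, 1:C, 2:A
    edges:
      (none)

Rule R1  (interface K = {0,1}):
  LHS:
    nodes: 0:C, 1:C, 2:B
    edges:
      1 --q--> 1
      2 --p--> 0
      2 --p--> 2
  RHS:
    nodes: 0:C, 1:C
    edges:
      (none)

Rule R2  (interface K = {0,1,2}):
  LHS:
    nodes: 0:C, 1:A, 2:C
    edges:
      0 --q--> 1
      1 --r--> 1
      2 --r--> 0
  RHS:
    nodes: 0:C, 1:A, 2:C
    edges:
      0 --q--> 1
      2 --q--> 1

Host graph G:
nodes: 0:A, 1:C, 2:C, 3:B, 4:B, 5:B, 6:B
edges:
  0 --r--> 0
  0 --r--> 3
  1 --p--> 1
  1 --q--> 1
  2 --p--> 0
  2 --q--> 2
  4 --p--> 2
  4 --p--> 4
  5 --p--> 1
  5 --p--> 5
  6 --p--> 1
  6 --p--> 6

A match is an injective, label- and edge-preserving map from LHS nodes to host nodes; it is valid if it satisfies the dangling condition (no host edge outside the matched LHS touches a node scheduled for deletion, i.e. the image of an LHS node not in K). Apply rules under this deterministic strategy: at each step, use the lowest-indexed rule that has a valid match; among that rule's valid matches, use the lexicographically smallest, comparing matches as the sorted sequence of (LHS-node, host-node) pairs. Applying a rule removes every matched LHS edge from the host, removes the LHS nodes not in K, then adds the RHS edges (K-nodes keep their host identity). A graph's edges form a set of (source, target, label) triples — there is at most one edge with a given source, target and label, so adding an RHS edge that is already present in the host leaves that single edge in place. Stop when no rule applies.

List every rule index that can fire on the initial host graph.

R0: no valid match — LHS pattern not found
R1: 3 valid matches — {0↦1, 1↦2, 2↦5}, {0↦1, 1↦2, 2↦6}, {0↦2, 1↦1, 2↦4}
R2: no valid match — LHS pattern not found

Answer: [R1]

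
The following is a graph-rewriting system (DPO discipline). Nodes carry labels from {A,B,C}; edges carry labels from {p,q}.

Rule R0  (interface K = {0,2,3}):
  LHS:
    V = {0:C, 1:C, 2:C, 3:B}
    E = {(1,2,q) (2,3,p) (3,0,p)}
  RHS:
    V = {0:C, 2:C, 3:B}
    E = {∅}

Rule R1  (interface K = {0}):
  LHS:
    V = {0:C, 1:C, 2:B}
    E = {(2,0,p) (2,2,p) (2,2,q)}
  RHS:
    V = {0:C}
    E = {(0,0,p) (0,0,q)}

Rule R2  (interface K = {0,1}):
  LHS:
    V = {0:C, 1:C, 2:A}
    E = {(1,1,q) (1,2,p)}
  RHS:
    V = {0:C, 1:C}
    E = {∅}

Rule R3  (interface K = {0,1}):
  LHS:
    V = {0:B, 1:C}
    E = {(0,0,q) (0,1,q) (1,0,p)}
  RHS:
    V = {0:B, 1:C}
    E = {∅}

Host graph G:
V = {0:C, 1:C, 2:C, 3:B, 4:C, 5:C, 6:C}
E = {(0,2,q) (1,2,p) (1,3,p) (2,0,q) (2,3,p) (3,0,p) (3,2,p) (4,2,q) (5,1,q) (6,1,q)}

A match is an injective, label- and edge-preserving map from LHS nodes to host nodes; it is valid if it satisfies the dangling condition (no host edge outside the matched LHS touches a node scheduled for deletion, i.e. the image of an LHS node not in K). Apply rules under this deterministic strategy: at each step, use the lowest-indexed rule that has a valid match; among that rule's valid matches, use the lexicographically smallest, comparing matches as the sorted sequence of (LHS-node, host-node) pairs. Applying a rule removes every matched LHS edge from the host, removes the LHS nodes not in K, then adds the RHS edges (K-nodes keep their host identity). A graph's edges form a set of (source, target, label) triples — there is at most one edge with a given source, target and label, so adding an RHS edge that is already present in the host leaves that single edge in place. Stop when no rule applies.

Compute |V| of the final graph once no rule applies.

[0] host  ⇒  7 nodes, 10 edges  {0-q->2 1-p->2 1-p->3 2-q->0 2-p->3 3-p->0 3-p->2 4-q->2 5-q->1 6-q->1}
[1] R0 @ {0↦0, 1↦4, 2↦2, 3↦3}  ⇒  6 nodes, 7 edges  {0-q->2 1-p->2 1-p->3 2-q->0 3-p->2 5-q->1 6-q->1}
[2] R0 @ {0↦2, 1↦5, 2↦1, 3↦3}  ⇒  5 nodes, 4 edges  {0-q->2 1-p->2 2-q->0 6-q->1}
final graph: no rule applies after step 2
NF nodes: {0:C, 1:C, 2:C, 3:B, 6:C}

Answer: 5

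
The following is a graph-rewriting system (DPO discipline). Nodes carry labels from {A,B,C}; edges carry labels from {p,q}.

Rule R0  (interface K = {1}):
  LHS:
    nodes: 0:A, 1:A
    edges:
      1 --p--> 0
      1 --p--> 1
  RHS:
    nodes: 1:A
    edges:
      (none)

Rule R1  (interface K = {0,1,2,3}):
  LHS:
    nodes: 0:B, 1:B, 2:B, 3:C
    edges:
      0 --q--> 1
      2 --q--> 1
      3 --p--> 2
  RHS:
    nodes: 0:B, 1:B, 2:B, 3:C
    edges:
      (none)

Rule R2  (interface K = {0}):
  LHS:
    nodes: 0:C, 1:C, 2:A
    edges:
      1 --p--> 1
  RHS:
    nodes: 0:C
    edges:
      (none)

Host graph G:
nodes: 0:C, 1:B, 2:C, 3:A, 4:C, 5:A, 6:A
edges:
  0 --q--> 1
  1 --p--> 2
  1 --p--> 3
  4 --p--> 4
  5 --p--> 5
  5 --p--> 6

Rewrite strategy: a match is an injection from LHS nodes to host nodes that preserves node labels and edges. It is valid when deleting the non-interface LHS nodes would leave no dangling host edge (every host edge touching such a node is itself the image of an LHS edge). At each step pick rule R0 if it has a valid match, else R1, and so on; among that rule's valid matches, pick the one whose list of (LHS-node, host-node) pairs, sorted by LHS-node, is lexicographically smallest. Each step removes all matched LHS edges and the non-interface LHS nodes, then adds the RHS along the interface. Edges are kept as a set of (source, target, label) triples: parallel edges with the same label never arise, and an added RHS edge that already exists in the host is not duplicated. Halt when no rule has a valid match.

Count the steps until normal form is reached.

[0] host  ⇒  7 nodes, 6 edges  {0-q->1 1-p->2 1-p->3 4-p->4 5-p->5 5-p->6}
[1] R0 @ {0↦6, 1↦5}  ⇒  6 nodes, 4 edges  {0-q->1 1-p->2 1-p->3 4-p->4}
[2] R2 @ {0↦0, 1↦4, 2↦5}  ⇒  4 nodes, 3 edges  {0-q->1 1-p->2 1-p->3}
final graph: no rule applies after step 2

Answer: 2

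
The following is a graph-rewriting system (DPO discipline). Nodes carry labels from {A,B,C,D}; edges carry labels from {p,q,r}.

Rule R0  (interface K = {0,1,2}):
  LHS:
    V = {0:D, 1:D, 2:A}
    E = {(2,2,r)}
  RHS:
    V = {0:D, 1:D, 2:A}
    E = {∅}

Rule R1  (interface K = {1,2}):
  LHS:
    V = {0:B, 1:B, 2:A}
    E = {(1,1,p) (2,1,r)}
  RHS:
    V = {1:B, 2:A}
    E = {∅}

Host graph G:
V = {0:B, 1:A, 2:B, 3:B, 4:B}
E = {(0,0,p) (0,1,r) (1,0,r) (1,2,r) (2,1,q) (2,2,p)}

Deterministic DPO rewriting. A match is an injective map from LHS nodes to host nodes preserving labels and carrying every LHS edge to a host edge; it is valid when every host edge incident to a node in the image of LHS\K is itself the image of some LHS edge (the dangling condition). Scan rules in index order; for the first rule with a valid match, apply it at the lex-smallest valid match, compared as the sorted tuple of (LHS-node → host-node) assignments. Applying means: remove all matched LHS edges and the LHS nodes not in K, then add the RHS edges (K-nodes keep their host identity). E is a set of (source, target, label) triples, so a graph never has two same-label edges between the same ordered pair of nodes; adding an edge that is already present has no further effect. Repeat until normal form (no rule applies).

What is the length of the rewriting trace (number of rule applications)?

Answer: 2

Rewrite trace:
[0] host  ⇒  5 nodes, 6 edges  {0-p->0 0-r->1 1-r->0 1-r->2 2-q->1 2-p->2}
[1] R1 @ {0↦3, 1↦0, 2↦1}  ⇒  4 nodes, 4 edges  {0-r->1 1-r->2 2-q->1 2-p->2}
[2] R1 @ {0↦4, 1↦2, 2↦1}  ⇒  3 nodes, 2 edges  {0-r->1 2-q->1}
final graph: no rule applies after step 2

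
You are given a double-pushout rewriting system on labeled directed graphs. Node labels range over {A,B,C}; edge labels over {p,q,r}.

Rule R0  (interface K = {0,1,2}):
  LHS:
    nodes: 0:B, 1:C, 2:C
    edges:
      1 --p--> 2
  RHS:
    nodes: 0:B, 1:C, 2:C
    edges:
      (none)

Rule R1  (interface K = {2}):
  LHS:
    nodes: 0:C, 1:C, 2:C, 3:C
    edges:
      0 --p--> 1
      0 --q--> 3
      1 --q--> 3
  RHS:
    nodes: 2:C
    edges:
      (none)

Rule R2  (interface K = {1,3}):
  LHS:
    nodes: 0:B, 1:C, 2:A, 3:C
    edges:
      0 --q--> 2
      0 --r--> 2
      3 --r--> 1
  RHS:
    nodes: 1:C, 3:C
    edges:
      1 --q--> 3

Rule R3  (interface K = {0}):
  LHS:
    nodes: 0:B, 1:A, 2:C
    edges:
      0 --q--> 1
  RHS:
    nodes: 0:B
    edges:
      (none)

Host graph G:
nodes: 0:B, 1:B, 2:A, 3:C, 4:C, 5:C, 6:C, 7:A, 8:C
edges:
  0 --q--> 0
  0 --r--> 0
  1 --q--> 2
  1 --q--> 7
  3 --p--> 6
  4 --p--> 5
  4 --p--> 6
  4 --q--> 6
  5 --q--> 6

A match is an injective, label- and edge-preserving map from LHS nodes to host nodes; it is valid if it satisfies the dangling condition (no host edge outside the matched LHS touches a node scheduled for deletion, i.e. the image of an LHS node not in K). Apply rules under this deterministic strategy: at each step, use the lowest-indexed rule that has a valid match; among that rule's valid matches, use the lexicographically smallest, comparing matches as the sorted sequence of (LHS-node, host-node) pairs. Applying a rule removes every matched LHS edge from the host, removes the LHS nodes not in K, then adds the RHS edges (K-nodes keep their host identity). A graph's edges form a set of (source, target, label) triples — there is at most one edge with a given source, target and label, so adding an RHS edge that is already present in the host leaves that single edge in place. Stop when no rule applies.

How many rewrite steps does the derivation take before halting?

Answer: 5

Rewrite trace:
initial: |V|=9 |E|=9  E = 0-q->0 0-r->0 1-q->2 1-q->7 3-p->6 4-p->5 4-p->6 4-q->6 5-q->6
step 1: apply R0 at {0↦0, 1↦3, 2↦6}  → |V|=9 |E|=8  E = 0-q->0 0-r->0 1-q->2 1-q->7 4-p->5 4-p->6 4-q->6 5-q->6
step 2: apply R0 at {0↦0, 1↦4, 2↦5}  → |V|=9 |E|=7  E = 0-q->0 0-r->0 1-q->2 1-q->7 4-p->6 4-q->6 5-q->6
step 3: apply R0 at {0↦0, 1↦4, 2↦6}  → |V|=9 |E|=6  E = 0-q->0 0-r->0 1-q->2 1-q->7 4-q->6 5-q->6
step 4: apply R3 at {0↦1, 1↦2, 2↦3}  → |V|=7 |E|=5  E = 0-q->0 0-r->0 1-q->7 4-q->6 5-q->6
step 5: apply R3 at {0↦1, 1↦7, 2↦8}  → |V|=5 |E|=4  E = 0-q->0 0-r->0 4-q->6 5-q->6
normal form: no rule applies after step 5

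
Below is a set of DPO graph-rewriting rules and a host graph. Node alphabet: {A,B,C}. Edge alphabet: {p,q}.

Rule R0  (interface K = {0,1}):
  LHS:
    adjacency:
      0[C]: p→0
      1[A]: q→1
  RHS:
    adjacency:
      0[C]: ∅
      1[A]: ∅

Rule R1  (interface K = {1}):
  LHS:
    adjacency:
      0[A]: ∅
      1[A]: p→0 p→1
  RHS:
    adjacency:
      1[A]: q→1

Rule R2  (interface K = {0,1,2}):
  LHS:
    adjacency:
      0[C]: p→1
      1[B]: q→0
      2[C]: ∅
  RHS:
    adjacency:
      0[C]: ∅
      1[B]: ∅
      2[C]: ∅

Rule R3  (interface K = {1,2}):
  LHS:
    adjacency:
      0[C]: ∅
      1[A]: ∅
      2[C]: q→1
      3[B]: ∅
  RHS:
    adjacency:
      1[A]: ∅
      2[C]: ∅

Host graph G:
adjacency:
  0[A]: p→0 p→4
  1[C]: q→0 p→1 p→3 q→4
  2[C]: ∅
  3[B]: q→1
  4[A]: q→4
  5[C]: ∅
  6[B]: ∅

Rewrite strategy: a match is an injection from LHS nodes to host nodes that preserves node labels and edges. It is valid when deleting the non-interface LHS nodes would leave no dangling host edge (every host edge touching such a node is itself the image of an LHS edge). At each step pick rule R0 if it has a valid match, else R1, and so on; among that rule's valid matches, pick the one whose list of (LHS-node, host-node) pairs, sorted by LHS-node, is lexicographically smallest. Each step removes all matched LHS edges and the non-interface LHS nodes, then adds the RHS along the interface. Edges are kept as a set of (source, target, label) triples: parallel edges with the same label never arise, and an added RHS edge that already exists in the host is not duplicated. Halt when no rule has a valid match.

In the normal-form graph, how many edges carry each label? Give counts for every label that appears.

start.  V:7 E:8  edges: 0-p->0 0-p->4 1-q->0 1-p->1 1-p->3 1-q->4 3-q->1 4-q->4
1. fire R0 via {0↦1, 1↦4}  →  V:7 E:6  edges: 0-p->0 0-p->4 1-q->0 1-p->3 1-q->4 3-q->1
2. fire R2 via {0↦1, 1↦3, 2↦2}  →  V:7 E:4  edges: 0-p->0 0-p->4 1-q->0 1-q->4
3. fire R3 via {0↦2, 1↦0, 2↦1, 3↦3}  →  V:5 E:3  edges: 0-p->0 0-p->4 1-q->4
4. fire R3 via {0↦5, 1↦4, 2↦1, 3↦6}  →  V:3 E:2  edges: 0-p->0 0-p->4
5. fire R1 via {0↦4, 1↦0}  →  V:2 E:1  edges: 0-q->0
halt: no rule applies after step 5
NF edges: [(0, 0, 'q')]

Answer: q:1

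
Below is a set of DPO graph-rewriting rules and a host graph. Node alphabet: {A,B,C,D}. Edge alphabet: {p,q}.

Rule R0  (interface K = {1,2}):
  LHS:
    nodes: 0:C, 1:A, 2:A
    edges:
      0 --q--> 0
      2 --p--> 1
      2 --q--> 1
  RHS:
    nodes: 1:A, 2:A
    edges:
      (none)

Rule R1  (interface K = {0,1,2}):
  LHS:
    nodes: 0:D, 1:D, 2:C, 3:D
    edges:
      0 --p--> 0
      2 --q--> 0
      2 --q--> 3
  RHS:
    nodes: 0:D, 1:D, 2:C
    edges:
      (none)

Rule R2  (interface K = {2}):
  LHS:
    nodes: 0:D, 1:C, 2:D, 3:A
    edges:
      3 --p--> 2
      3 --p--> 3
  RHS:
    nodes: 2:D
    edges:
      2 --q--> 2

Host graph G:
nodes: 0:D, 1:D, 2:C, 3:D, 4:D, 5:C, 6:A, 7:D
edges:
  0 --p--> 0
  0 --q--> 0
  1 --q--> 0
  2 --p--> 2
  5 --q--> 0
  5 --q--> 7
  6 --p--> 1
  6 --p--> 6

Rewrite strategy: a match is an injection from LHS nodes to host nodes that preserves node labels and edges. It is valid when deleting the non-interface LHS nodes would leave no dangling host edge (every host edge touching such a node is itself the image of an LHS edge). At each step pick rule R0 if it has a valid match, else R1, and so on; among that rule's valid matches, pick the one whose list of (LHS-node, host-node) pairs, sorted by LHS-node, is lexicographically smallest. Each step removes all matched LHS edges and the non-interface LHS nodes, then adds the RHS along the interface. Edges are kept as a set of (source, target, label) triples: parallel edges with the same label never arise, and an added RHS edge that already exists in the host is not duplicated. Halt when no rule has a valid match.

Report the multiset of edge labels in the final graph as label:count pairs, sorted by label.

[0] host  ⇒  8 nodes, 8 edges  {0-p->0 0-q->0 1-q->0 2-p->2 5-q->0 5-q->7 6-p->1 6-p->6}
[1] R1 @ {0↦0, 1↦1, 2↦5, 3↦7}  ⇒  7 nodes, 5 edges  {0-q->0 1-q->0 2-p->2 6-p->1 6-p->6}
[2] R2 @ {0↦3, 1↦5, 2↦1, 3↦6}  ⇒  4 nodes, 4 edges  {0-q->0 1-q->0 1-q->1 2-p->2}
halt: no rule applies after step 2
NF edges: [(0, 0, 'q'), (1, 0, 'q'), (1, 1, 'q'), (2, 2, 'p')]

Answer: p:1 q:3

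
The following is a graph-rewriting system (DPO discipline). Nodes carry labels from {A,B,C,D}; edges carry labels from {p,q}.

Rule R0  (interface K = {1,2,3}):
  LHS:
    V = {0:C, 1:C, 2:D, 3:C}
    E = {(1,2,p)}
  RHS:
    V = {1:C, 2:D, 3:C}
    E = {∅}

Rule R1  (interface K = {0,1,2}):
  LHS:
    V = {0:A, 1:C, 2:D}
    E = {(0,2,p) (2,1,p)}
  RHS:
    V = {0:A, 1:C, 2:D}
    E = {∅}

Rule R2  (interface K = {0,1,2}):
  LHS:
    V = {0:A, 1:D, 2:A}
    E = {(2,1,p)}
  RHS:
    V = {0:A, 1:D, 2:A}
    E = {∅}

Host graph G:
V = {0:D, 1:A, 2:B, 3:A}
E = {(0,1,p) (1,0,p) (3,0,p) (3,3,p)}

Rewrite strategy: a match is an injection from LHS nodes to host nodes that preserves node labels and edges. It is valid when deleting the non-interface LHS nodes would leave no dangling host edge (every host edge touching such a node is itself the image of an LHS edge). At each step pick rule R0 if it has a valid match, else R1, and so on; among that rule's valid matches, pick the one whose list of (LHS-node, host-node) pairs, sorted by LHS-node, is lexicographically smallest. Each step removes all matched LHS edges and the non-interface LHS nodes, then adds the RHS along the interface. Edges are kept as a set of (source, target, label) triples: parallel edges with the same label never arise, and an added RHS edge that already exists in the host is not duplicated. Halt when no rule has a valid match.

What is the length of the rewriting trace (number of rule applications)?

initial: |V|=4 |E|=4  E = 0-p->1 1-p->0 3-p->0 3-p->3
step 1: apply R2 at {0↦1, 1↦0, 2↦3}  → |V|=4 |E|=3  E = 0-p->1 1-p->0 3-p->3
step 2: apply R2 at {0↦3, 1↦0, 2↦1}  → |V|=4 |E|=2  E = 0-p->1 3-p->3
halt: no rule applies after step 2

Answer: 2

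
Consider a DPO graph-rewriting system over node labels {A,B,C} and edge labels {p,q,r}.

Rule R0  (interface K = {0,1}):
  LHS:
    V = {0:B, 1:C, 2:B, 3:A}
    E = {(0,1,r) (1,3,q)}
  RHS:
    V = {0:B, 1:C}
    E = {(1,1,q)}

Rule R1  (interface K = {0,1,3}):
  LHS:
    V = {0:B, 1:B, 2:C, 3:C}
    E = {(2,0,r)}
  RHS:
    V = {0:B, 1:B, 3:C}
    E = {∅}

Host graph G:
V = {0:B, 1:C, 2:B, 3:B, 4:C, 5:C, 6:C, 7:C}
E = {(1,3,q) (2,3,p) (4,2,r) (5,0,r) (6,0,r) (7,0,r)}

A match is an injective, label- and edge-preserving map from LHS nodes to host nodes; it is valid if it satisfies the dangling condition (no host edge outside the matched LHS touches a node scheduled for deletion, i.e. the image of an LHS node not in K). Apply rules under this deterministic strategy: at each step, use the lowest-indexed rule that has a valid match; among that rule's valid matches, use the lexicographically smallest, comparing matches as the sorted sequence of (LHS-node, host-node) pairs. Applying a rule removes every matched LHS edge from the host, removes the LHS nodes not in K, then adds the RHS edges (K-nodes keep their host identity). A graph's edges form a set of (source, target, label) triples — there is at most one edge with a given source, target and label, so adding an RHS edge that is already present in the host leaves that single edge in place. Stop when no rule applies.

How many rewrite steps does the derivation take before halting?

Answer: 4

Derivation:
initial: |V|=8 |E|=6  E = 1-q->3 2-p->3 4-r->2 5-r->0 6-r->0 7-r->0
step 1: apply R1 at {0↦0, 1↦2, 2↦5, 3↦1}  → |V|=7 |E|=5  E = 1-q->3 2-p->3 4-r->2 6-r->0 7-r->0
step 2: apply R1 at {0↦0, 1↦2, 2↦6, 3↦1}  → |V|=6 |E|=4  E = 1-q->3 2-p->3 4-r->2 7-r->0
step 3: apply R1 at {0↦0, 1↦2, 2↦7, 3↦1}  → |V|=5 |E|=3  E = 1-q->3 2-p->3 4-r->2
step 4: apply R1 at {0↦2, 1↦0, 2↦4, 3↦1}  → |V|=4 |E|=2  E = 1-q->3 2-p->3
normal form: no rule applies after step 4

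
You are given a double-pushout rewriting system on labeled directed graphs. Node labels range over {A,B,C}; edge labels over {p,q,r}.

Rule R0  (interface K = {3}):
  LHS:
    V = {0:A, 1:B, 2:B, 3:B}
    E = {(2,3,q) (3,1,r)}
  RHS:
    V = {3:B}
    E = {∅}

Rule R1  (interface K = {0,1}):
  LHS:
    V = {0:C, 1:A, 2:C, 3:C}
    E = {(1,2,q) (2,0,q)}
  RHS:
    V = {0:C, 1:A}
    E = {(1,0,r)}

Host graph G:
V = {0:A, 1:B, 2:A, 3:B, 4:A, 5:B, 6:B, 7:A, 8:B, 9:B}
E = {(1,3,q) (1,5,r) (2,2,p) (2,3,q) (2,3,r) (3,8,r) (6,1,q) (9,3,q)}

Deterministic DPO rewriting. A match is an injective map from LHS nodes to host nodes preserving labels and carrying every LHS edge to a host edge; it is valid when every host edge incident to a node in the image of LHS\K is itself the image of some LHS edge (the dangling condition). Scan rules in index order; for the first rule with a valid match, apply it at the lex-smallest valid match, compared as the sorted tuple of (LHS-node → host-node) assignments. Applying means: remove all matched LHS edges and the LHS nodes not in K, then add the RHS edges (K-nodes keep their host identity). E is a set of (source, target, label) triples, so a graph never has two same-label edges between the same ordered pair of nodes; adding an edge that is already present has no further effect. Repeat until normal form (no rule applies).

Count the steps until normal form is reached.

initial: |V|=10 |E|=8  E = 1-q->3 1-r->5 2-p->2 2-q->3 2-r->3 3-r->8 6-q->1 9-q->3
step 1: apply R0 at {0↦0, 1↦5, 2↦6, 3↦1}  → |V|=7 |E|=6  E = 1-q->3 2-p->2 2-q->3 2-r->3 3-r->8 9-q->3
step 2: apply R0 at {0↦4, 1↦8, 2↦1, 3↦3}  → |V|=4 |E|=4  E = 2-p->2 2-q->3 2-r->3 9-q->3
final graph: no rule applies after step 2

Answer: 2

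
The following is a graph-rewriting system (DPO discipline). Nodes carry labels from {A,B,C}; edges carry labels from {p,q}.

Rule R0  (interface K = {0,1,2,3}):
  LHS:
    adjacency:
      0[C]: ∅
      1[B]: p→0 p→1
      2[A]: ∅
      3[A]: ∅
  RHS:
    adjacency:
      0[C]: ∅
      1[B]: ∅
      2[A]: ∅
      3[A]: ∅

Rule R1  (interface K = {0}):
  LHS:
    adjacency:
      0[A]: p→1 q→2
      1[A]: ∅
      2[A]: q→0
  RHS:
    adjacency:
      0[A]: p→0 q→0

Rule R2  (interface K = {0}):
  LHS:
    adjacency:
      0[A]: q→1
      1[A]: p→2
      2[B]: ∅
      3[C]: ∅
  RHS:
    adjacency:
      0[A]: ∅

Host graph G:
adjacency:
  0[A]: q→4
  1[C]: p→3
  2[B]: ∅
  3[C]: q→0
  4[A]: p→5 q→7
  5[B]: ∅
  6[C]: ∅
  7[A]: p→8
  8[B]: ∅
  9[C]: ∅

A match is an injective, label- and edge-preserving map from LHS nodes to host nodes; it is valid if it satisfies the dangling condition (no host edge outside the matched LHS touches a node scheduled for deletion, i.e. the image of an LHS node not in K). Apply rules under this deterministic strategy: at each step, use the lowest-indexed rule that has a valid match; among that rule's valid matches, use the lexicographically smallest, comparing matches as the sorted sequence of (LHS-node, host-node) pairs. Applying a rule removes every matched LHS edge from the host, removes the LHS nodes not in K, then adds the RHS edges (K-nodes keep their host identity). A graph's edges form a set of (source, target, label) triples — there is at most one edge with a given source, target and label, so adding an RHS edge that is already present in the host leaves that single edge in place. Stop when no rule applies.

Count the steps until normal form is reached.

initial: |V|=10 |E|=6  E = 0-q->4 1-p->3 3-q->0 4-p->5 4-q->7 7-p->8
step 1: apply R2 at {0↦4, 1↦7, 2↦8, 3↦6}  → |V|=7 |E|=4  E = 0-q->4 1-p->3 3-q->0 4-p->5
step 2: apply R2 at {0↦0, 1↦4, 2↦5, 3↦9}  → |V|=4 |E|=2  E = 1-p->3 3-q->0
final graph: no rule applies after step 2

Answer: 2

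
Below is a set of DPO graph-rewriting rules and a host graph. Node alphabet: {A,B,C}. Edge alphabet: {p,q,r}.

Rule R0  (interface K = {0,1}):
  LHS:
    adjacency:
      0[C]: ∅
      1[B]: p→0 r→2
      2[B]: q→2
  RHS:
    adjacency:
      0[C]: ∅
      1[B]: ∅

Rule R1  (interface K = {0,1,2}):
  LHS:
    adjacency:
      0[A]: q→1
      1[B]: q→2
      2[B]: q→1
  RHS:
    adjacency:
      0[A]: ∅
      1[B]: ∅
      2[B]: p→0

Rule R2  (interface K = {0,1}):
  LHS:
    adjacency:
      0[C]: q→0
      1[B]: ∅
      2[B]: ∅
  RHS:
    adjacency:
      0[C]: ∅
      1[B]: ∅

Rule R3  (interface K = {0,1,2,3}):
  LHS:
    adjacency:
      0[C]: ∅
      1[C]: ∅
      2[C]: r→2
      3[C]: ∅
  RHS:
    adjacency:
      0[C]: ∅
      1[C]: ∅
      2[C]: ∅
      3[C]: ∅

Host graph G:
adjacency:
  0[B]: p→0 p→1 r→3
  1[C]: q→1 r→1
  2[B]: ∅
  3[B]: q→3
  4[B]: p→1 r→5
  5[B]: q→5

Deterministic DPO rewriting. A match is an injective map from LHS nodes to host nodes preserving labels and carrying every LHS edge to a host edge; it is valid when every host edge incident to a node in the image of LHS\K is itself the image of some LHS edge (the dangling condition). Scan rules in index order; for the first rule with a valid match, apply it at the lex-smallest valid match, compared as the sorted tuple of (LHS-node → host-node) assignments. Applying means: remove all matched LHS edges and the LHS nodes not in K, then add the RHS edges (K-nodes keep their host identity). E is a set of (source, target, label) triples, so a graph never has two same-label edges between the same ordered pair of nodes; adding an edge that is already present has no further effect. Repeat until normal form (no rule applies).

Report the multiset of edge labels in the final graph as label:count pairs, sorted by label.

Answer: p:1 r:1

Derivation:
[0] host  ⇒  6 nodes, 9 edges  {0-p->0 0-p->1 0-r->3 1-q->1 1-r->1 3-q->3 4-p->1 4-r->5 5-q->5}
[1] R0 @ {0↦1, 1↦0, 2↦3}  ⇒  5 nodes, 6 edges  {0-p->0 1-q->1 1-r->1 4-p->1 4-r->5 5-q->5}
[2] R0 @ {0↦1, 1↦4, 2↦5}  ⇒  4 nodes, 3 edges  {0-p->0 1-q->1 1-r->1}
[3] R2 @ {0↦1, 1↦0, 2↦2}  ⇒  3 nodes, 2 edges  {0-p->0 1-r->1}
final graph: no rule applies after step 3
NF edges: [(0, 0, 'p'), (1, 1, 'r')]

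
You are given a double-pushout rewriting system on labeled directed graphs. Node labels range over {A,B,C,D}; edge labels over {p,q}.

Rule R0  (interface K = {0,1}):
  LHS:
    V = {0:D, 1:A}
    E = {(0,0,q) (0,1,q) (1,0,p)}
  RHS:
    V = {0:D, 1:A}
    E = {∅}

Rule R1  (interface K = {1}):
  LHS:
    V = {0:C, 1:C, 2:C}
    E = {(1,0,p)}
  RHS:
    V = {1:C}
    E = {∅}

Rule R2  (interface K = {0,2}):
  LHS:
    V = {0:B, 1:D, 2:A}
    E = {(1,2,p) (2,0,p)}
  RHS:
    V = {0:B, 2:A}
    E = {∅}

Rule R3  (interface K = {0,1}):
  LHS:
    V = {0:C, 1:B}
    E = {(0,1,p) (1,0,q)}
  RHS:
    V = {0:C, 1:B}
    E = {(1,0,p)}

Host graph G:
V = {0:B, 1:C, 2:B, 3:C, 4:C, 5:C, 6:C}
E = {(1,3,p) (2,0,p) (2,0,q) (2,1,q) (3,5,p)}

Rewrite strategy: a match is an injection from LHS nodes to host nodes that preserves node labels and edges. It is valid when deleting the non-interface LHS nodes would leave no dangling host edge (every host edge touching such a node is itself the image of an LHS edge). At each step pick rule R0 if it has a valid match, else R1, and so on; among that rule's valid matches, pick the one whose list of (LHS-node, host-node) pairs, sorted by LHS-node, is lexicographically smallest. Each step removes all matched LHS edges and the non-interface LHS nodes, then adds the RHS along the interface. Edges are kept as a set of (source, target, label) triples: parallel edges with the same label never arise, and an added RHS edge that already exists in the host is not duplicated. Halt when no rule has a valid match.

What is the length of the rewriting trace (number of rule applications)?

Answer: 2

Rewrite trace:
initial: |V|=7 |E|=5  E = 1-p->3 2-p->0 2-q->0 2-q->1 3-p->5
step 1: apply R1 at {0↦5, 1↦3, 2↦4}  → |V|=5 |E|=4  E = 1-p->3 2-p->0 2-q->0 2-q->1
step 2: apply R1 at {0↦3, 1↦1, 2↦6}  → |V|=3 |E|=3  E = 2-p->0 2-q->0 2-q->1
normal form: no rule applies after step 2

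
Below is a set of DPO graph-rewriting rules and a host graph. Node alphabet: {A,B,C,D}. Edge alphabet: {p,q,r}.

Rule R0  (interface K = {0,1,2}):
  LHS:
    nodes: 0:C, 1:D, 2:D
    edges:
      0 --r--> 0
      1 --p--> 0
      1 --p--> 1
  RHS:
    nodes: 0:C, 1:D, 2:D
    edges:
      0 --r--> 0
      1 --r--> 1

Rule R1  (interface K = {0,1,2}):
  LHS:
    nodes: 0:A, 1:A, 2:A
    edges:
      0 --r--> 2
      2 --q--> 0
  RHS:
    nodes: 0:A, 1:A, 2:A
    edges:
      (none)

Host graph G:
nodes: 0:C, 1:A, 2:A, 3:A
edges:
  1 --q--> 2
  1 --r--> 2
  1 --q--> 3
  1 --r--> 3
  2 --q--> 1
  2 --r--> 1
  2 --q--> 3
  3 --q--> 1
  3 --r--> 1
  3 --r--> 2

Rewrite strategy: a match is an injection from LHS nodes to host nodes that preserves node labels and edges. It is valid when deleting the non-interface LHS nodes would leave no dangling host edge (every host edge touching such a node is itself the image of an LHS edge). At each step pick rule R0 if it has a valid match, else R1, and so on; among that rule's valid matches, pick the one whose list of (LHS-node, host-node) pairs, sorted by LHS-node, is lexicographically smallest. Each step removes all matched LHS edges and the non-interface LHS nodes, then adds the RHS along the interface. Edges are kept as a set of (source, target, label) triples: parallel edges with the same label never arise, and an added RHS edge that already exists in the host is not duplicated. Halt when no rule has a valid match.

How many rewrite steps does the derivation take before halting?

start.  V:4 E:10  edges: 1-q->2 1-r->2 1-q->3 1-r->3 2-q->1 2-r->1 2-q->3 3-q->1 3-r->1 3-r->2
1. fire R1 via {0↦1, 1↦2, 2↦3}  →  V:4 E:8  edges: 1-q->2 1-r->2 1-q->3 2-q->1 2-r->1 2-q->3 3-r->1 3-r->2
2. fire R1 via {0↦1, 1↦3, 2↦2}  →  V:4 E:6  edges: 1-q->2 1-q->3 2-r->1 2-q->3 3-r->1 3-r->2
3. fire R1 via {0↦2, 1↦3, 2↦1}  →  V:4 E:4  edges: 1-q->3 2-q->3 3-r->1 3-r->2
4. fire R1 via {0↦3, 1↦1, 2↦2}  →  V:4 E:2  edges: 1-q->3 3-r->1
5. fire R1 via {0↦3, 1↦2, 2↦1}  →  V:4 E:0  edges: ∅
halt: no rule applies after step 5

Answer: 5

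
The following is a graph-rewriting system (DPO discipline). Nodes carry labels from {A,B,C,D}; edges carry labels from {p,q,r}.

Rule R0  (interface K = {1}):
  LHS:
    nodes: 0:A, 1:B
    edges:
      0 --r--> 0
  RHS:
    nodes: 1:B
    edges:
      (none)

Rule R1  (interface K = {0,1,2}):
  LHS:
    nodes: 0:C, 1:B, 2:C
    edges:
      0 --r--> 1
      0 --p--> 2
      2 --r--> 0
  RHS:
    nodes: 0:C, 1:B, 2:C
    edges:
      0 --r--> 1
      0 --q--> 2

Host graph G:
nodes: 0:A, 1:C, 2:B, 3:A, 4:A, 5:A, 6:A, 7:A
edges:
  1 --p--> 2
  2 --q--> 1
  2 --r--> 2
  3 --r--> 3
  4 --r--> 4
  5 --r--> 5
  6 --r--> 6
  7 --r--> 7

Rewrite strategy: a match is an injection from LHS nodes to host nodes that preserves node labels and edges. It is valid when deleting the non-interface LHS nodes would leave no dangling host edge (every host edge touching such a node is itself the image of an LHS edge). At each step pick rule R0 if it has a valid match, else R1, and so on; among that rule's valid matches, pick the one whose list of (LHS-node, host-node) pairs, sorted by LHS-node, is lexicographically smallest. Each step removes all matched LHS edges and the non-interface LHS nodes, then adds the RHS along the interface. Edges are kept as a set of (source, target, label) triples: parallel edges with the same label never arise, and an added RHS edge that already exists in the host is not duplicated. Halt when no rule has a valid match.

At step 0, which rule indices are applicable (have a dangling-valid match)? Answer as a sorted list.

R0: 5 valid matches — {0↦3, 1↦2}, {0↦4, 1↦2}, {0↦5, 1↦2} (+2 more)
R1: no valid match — LHS pattern not found

Answer: [R0]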